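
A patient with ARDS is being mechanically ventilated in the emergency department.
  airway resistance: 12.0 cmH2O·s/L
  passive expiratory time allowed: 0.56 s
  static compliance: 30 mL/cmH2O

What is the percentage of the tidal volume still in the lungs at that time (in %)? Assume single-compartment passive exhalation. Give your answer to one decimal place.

21.1

τ = R × C = 12.0 × 30 mL/cmH2O = 12.0 × 0.030 L/cmH2O = 0.36 s.
Passive exhalation: V(t)/V₀ = e^(−t/τ) = e^(−0.56/0.36) = 0.2111.
Fraction remaining = 0.2111 → 21.11%.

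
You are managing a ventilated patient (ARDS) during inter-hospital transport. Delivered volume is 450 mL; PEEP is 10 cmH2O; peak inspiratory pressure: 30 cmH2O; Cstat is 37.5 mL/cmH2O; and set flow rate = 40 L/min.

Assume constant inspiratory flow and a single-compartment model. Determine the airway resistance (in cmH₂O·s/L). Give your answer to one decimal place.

Flow: 40 L/min ÷ 60 = 0.6667 L/s.
Equation of motion (constant flow): PIP = Vt/C + R·V̇ + PEEP.
R·V̇ = PIP − Vt/C − PEEP = 30 − 450/37.5 − 10 = 30 − 12.0 − 10 = 8.0 cmH2O.
R = 8.0 / 0.6667 = 11.999 cmH2O·s/L.

12.0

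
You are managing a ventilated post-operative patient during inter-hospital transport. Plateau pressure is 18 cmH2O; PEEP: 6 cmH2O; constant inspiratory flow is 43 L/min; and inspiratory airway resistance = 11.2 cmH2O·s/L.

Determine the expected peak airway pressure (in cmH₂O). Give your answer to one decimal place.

26.0

Flow: 43 L/min ÷ 60 = 0.7167 L/s.
PIP = Pplat + Raw × flow = 18 + 11.2 × 0.7167 = 18 + 8.027 = 26.027 cmH2O.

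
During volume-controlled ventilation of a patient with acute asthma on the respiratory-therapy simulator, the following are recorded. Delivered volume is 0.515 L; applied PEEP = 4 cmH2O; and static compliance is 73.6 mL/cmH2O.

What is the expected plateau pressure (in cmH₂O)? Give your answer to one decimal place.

Pplat = PEEP + Vt / Cstat = 4 + 515 / 73.6 = 4 + 6.997 = 10.997 cmH2O.

11.0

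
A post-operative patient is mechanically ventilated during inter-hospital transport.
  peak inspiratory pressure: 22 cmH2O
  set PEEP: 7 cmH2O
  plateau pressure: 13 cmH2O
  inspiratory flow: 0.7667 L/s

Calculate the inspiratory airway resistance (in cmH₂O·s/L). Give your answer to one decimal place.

11.7

Raw = (PIP − Pplat) / flow = (22 − 13) / 0.7667 = 9.0 / 0.7667 = 11.739 cmH2O·s/L.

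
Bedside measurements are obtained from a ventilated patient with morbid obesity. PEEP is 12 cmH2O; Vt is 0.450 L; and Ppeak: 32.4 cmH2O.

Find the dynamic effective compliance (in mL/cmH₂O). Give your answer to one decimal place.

Dynamic compliance = Vt / (PIP − PEEP) = 450 / (32.4 − 12) = 450 / 20.4 = 22.059 mL/cmH2O.

22.1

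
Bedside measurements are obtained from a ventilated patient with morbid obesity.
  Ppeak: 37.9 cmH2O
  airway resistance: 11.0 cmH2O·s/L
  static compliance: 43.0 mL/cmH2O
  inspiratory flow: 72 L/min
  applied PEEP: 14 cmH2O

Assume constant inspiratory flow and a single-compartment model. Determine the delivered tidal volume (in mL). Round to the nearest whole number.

460

Flow: 72 L/min ÷ 60 = 1.2 L/s.
Equation of motion (constant flow): PIP = Vt/C + R·V̇ + PEEP.
Vt/C = PIP − R·V̇ − PEEP = 37.9 − 13.2 − 14 = 10.7 cmH2O.
Vt = C × 10.7 = 43.0 × 10.7 = 460.1 mL.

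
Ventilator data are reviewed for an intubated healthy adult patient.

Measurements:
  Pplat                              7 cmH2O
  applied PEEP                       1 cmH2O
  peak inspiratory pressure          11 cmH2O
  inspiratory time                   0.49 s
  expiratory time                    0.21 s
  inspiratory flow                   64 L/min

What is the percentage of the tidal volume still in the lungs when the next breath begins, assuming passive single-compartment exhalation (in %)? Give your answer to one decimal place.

Flow: 64 L/min ÷ 60 = 1.0667 L/s.
Vt = flow × Ti = 1.0667 L/s × 0.49 s × 1000 mL/L = 522.68 mL.
R = (PIP − Pplat)/V̇ = (11 − 7) / 1.0667 = 4.0/1.0667 = 3.75 cmH2O·s/L.
C = Vt/(Pplat − PEEP) = 522.68 / (7 − 1) = 522.68/6.0 = 87.113 mL/cmH2O.
τ = R × C = 3.75 × 0.08711 L/cmH2O = 0.3267 s.
Fraction remaining at end-expiration = e^(−Te/τ) = e^(−0.21/0.3267) = 0.5258 → 52.58%.

52.6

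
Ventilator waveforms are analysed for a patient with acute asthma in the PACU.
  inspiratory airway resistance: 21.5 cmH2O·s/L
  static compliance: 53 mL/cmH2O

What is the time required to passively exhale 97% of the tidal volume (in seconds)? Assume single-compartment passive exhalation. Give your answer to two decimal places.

4.00

τ = R × C = 21.5 × 53 mL/cmH2O = 21.5 × 0.053 L/cmH2O = 1.14 s.
Exhaled fraction f = 1 − e^(−t/τ) → t = −τ·ln(1 − f) = −1.14·ln(0.03) = 3.997 s.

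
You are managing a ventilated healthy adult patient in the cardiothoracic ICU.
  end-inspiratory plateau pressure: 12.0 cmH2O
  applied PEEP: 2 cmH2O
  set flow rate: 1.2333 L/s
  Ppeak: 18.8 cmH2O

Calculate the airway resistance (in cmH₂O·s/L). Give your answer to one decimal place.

Raw = (PIP − Pplat) / flow = (18.8 − 12.0) / 1.2333 = 6.8 / 1.2333 = 5.514 cmH2O·s/L.

5.5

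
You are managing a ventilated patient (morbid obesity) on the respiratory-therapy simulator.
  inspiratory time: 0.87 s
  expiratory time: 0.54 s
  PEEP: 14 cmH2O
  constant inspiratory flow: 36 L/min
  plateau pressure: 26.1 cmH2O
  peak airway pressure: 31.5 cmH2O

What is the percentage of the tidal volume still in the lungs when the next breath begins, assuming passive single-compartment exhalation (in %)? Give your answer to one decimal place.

24.9

Flow: 36 L/min ÷ 60 = 0.6 L/s.
Vt = flow × Ti = 0.6 L/s × 0.87 s × 1000 mL/L = 522.0 mL.
R = (PIP − Pplat)/V̇ = (31.5 − 26.1) / 0.6 = 5.4/0.6 = 9.0 cmH2O·s/L.
C = Vt/(Pplat − PEEP) = 522.0 / (26.1 − 14) = 522.0/12.1 = 43.14 mL/cmH2O.
τ = R × C = 9.0 × 0.04314 L/cmH2O = 0.3883 s.
Fraction remaining at end-expiration = e^(−Te/τ) = e^(−0.54/0.3883) = 0.2489 → 24.89%.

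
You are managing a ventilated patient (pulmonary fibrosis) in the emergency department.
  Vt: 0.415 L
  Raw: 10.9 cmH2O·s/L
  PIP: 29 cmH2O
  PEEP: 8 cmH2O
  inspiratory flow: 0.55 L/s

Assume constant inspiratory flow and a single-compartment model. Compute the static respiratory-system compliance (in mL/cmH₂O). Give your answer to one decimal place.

27.7

Equation of motion (constant flow): PIP = Vt/C + R·V̇ + PEEP.
Vt/C = PIP − R·V̇ − PEEP = 29 − 10.9×0.55 − 8 = 29 − 5.995 − 8 = 15.005 cmH2O.
C = Vt / 15.005 = 415 / 15.005 = 27.657 mL/cmH2O.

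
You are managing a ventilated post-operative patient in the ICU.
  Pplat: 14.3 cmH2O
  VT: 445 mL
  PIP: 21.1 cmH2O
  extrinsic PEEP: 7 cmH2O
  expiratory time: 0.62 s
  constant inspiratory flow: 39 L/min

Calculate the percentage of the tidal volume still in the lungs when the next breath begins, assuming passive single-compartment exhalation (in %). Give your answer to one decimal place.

37.8

Flow: 39 L/min ÷ 60 = 0.65 L/s.
R = (PIP − Pplat)/V̇ = (21.1 − 14.3) / 0.65 = 6.8/0.65 = 10.462 cmH2O·s/L.
C = Vt/(Pplat − PEEP) = 445.0 / (14.3 − 7) = 445.0/7.3 = 60.959 mL/cmH2O.
τ = R × C = 10.462 × 0.06096 L/cmH2O = 0.6378 s.
Fraction remaining at end-expiration = e^(−Te/τ) = e^(−0.62/0.6378) = 0.3783 → 37.83%.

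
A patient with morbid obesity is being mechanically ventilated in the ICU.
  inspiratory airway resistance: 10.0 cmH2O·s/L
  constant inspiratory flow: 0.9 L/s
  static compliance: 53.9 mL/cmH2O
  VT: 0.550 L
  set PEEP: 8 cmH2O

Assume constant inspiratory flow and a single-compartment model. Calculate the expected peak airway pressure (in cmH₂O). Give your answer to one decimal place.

Equation of motion (constant flow): PIP = Vt/C + R·V̇ + PEEP.
PIP = 550/53.9 + 10.0×0.9 + 8 = 10.204 + 9.0 + 8 = 27.204 cmH2O.

27.2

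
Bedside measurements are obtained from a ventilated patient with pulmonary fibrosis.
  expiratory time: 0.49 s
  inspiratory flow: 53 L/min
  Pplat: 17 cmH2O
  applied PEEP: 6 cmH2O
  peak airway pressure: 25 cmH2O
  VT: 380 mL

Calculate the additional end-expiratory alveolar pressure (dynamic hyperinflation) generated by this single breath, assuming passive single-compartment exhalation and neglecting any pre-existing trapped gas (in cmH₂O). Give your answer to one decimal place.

Flow: 53 L/min ÷ 60 = 0.8833 L/s.
R = (PIP − Pplat)/V̇ = (25 − 17) / 0.8833 = 8.0/0.8833 = 9.057 cmH2O·s/L.
C = Vt/(Pplat − PEEP) = 380.0 / (17 − 6) = 380.0/11.0 = 34.545 mL/cmH2O.
τ = R × C = 9.057 × 0.03455 L/cmH2O = 0.3129 s.
Fraction remaining = e^(−Te/τ) = e^(−0.49/0.3129) = 0.2089; trapped volume = 380.0 × 0.2089 = 79.382 mL.
Additional alveolar pressure from trapping ≈ V_trapped / C = 79.382 / 34.545 = 2.298 cmH2O.

2.3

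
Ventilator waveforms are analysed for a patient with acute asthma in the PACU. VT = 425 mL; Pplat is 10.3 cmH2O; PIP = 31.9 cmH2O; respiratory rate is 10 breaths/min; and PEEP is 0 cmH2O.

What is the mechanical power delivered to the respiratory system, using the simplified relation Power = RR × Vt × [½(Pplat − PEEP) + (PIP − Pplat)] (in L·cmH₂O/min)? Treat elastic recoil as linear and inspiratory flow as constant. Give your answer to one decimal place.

113.7

Per-breath work = Vt × [½(Pplat−PEEP) + (PIP−Pplat)] = 0.425 × [0.5×10.3 + 21.6] = 0.425 × 26.75 = 11.369 L·cmH2O.
Power = 10 × 11.369 = 113.69 L·cmH2O/min.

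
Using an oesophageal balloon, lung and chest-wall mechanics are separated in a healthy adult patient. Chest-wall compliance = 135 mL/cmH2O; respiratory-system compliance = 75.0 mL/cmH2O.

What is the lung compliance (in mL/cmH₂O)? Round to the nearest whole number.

169

1/CL = 1/Crs − 1/Ccw.
1/CL = 1/75.0 − 1/135 = 0.005926.
CL = 168.75 mL/cmH2O.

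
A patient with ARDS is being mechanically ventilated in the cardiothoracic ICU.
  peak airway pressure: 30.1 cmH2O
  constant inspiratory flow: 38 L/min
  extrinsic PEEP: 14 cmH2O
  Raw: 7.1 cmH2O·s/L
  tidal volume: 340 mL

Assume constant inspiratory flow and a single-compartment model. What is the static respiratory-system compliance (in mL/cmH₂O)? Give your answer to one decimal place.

29.3

Flow: 38 L/min ÷ 60 = 0.6333 L/s.
Equation of motion (constant flow): PIP = Vt/C + R·V̇ + PEEP.
Vt/C = PIP − R·V̇ − PEEP = 30.1 − 7.1×0.6333 − 14 = 30.1 − 4.496 − 14 = 11.604 cmH2O.
C = Vt / 11.604 = 340 / 11.604 = 29.3 mL/cmH2O.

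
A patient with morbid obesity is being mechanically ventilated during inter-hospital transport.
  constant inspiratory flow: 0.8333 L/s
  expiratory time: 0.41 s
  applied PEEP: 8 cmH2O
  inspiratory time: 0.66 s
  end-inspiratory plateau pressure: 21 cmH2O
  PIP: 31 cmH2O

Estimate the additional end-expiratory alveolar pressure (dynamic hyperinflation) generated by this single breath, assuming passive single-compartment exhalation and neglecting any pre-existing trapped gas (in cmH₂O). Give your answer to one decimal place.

Vt = flow × Ti = 0.8333 L/s × 0.66 s × 1000 mL/L = 549.98 mL.
R = (PIP − Pplat)/V̇ = (31 − 21) / 0.8333 = 10.0/0.8333 = 12.0 cmH2O·s/L.
C = Vt/(Pplat − PEEP) = 549.98 / (21 − 8) = 549.98/13.0 = 42.306 mL/cmH2O.
τ = R × C = 12.0 × 0.04231 L/cmH2O = 0.5077 s.
Fraction remaining = e^(−Te/τ) = e^(−0.41/0.5077) = 0.4459; trapped volume = 549.98 × 0.4459 = 245.24 mL.
Additional alveolar pressure from trapping ≈ V_trapped / C = 245.24 / 42.306 = 5.797 cmH2O.

5.8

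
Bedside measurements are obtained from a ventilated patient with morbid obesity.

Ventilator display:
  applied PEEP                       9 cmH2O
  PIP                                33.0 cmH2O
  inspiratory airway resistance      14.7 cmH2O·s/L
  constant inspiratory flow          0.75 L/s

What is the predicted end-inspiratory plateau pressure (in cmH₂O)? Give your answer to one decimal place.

22.0

Pplat = PIP − Raw × flow = 33.0 − 14.7 × 0.75 = 33.0 − 11.025 = 21.975 cmH2O.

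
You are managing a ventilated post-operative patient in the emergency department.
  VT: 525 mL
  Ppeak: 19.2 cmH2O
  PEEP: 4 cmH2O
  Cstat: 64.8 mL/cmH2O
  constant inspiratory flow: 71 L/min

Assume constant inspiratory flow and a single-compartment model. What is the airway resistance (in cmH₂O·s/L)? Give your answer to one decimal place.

6.0

Flow: 71 L/min ÷ 60 = 1.1833 L/s.
Equation of motion (constant flow): PIP = Vt/C + R·V̇ + PEEP.
R·V̇ = PIP − Vt/C − PEEP = 19.2 − 525/64.8 − 4 = 19.2 − 8.102 − 4 = 7.098 cmH2O.
R = 7.098 / 1.1833 = 5.998 cmH2O·s/L.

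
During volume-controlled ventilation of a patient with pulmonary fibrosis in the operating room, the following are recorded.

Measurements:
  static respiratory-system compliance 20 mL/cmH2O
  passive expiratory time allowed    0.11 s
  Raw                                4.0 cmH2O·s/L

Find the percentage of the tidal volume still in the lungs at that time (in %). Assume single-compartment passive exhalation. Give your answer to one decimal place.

25.3

τ = R × C = 4.0 × 20 mL/cmH2O = 4.0 × 0.020 L/cmH2O = 0.08 s.
Passive exhalation: V(t)/V₀ = e^(−t/τ) = e^(−0.11/0.08) = 0.2528.
Fraction remaining = 0.2528 → 25.28%.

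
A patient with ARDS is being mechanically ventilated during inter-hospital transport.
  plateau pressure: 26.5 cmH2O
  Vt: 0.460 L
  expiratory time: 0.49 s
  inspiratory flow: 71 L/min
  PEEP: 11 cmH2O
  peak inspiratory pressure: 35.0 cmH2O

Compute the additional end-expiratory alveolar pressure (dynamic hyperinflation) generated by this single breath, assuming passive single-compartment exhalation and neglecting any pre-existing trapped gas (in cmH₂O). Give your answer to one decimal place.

Flow: 71 L/min ÷ 60 = 1.1833 L/s.
R = (PIP − Pplat)/V̇ = (35.0 − 26.5) / 1.1833 = 8.5/1.1833 = 7.183 cmH2O·s/L.
C = Vt/(Pplat − PEEP) = 460.0 / (26.5 − 11) = 460.0/15.5 = 29.677 mL/cmH2O.
τ = R × C = 7.183 × 0.02968 L/cmH2O = 0.2132 s.
Fraction remaining = e^(−Te/τ) = e^(−0.49/0.2132) = 0.1004; trapped volume = 460.0 × 0.1004 = 46.184 mL.
Additional alveolar pressure from trapping ≈ V_trapped / C = 46.184 / 29.677 = 1.556 cmH2O.

1.6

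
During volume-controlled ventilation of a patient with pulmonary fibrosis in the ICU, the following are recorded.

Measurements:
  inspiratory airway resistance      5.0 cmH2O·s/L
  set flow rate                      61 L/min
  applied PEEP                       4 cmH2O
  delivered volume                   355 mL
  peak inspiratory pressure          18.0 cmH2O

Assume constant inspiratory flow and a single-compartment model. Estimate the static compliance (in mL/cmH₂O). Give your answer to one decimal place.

39.8

Flow: 61 L/min ÷ 60 = 1.0167 L/s.
Equation of motion (constant flow): PIP = Vt/C + R·V̇ + PEEP.
Vt/C = PIP − R·V̇ − PEEP = 18.0 − 5.0×1.0167 − 4 = 18.0 − 5.084 − 4 = 8.916 cmH2O.
C = Vt / 8.916 = 355 / 8.916 = 39.816 mL/cmH2O.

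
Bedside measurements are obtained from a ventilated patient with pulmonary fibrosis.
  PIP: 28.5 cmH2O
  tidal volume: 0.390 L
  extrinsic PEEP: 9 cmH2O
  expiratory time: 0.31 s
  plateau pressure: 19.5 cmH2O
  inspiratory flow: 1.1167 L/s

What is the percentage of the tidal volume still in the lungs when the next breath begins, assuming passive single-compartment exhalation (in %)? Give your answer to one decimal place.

R = (PIP − Pplat)/V̇ = (28.5 − 19.5) / 1.1167 = 9.0/1.1167 = 8.059 cmH2O·s/L.
C = Vt/(Pplat − PEEP) = 390.0 / (19.5 − 9) = 390.0/10.5 = 37.143 mL/cmH2O.
τ = R × C = 8.059 × 0.03714 L/cmH2O = 0.2993 s.
Fraction remaining at end-expiration = e^(−Te/τ) = e^(−0.31/0.2993) = 0.355 → 35.5%.

35.5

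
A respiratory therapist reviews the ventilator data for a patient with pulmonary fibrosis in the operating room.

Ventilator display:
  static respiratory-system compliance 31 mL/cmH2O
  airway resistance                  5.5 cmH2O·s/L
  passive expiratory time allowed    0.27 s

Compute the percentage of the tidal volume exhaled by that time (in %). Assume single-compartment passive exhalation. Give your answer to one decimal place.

τ = R × C = 5.5 × 31 mL/cmH2O = 5.5 × 0.031 L/cmH2O = 0.1705 s.
Passive exhalation: V(t)/V₀ = e^(−t/τ) = e^(−0.27/0.1705) = 0.2052.
Fraction exhaled = 1 − 0.2052 = 0.7948 → 79.48%.

79.5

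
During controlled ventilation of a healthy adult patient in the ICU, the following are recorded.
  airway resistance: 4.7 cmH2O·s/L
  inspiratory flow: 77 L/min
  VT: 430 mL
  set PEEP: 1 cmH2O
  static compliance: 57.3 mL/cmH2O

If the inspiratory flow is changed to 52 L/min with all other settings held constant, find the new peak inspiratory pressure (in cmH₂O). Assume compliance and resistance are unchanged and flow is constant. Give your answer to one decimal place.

12.6

Flow: 77 L/min ÷ 60 = 1.2833 L/s.
New flow: 52 L/min ÷ 60 = 0.8667 L/s.
PIP = Vt/C + R·V̇ + PEEP (constant-flow equation of motion).
Only the resistive term changes: ΔPIP = R × ΔV̇ = 4.7 × (0.8667 − 1.2833) = 4.7 × -0.4166 = -1.958 cmH2O.
Original PIP = 430/57.3 + 4.7×1.2833 + 1 = 14.536 cmH2O; new PIP = 14.536 + (-1.958) = 12.578 cmH2O.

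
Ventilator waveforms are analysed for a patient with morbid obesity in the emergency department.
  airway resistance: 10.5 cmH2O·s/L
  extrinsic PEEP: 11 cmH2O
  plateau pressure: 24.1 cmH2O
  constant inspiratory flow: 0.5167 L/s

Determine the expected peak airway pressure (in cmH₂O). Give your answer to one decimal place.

29.5

PIP = Pplat + Raw × flow = 24.1 + 10.5 × 0.5167 = 24.1 + 5.425 = 29.525 cmH2O.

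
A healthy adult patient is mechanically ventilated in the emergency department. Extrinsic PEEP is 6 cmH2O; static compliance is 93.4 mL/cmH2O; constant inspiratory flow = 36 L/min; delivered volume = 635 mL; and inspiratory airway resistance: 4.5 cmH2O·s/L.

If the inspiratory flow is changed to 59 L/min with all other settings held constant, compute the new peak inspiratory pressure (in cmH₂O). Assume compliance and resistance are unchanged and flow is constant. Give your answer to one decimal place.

17.2

Flow: 36 L/min ÷ 60 = 0.6 L/s.
New flow: 59 L/min ÷ 60 = 0.9833 L/s.
PIP = Vt/C + R·V̇ + PEEP (constant-flow equation of motion).
Only the resistive term changes: ΔPIP = R × ΔV̇ = 4.5 × (0.9833 − 0.6) = 4.5 × 0.3833 = 1.725 cmH2O.
Original PIP = 635/93.4 + 4.5×0.6 + 6 = 15.499 cmH2O; new PIP = 15.499 + (1.725) = 17.224 cmH2O.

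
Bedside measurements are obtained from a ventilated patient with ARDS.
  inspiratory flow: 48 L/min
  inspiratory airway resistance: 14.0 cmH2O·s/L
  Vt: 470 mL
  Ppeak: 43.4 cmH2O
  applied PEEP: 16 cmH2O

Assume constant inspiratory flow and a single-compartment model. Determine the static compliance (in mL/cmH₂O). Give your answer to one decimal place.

29.0

Flow: 48 L/min ÷ 60 = 0.8 L/s.
Equation of motion (constant flow): PIP = Vt/C + R·V̇ + PEEP.
Vt/C = PIP − R·V̇ − PEEP = 43.4 − 14.0×0.8 − 16 = 43.4 − 11.2 − 16 = 16.2 cmH2O.
C = Vt / 16.2 = 470 / 16.2 = 29.012 mL/cmH2O.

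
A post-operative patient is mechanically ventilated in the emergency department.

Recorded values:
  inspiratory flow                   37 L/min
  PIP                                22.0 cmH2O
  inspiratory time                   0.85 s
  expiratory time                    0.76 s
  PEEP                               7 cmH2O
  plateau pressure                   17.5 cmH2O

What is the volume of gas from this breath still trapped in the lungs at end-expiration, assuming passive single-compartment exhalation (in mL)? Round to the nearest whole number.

Flow: 37 L/min ÷ 60 = 0.6167 L/s.
Vt = flow × Ti = 0.6167 L/s × 0.85 s × 1000 mL/L = 524.2 mL.
R = (PIP − Pplat)/V̇ = (22.0 − 17.5) / 0.6167 = 4.5/0.6167 = 7.297 cmH2O·s/L.
C = Vt/(Pplat − PEEP) = 524.2 / (17.5 − 7) = 524.2/10.5 = 49.924 mL/cmH2O.
τ = R × C = 7.297 × 0.04992 L/cmH2O = 0.3643 s.
Fraction remaining = e^(−Te/τ) = e^(−0.76/0.3643) = 0.1242.
Trapped volume = 524.2 × 0.1242 = 65.106 mL.

65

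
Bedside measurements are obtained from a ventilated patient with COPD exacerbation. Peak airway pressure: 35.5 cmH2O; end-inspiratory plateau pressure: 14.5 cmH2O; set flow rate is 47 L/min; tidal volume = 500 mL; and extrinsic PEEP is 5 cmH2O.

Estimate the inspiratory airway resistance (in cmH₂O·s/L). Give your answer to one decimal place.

26.8

Flow: 47 L/min ÷ 60 = 0.7833 L/s.
Raw = (PIP − Pplat) / flow = (35.5 − 14.5) / 0.7833 = 21.0 / 0.7833 = 26.81 cmH2O·s/L.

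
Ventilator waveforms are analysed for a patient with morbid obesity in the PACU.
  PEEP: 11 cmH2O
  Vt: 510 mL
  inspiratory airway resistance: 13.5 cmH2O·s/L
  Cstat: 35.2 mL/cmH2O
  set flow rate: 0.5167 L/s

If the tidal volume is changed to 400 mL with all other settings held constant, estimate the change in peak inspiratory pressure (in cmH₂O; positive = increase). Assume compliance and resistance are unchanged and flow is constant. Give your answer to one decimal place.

-3.1

PIP = Vt/C + R·V̇ + PEEP (constant-flow equation of motion).
Only the elastic term changes: ΔPIP = ΔVt / C = (400 − 510) / 35.2 = -3.125 cmH2O.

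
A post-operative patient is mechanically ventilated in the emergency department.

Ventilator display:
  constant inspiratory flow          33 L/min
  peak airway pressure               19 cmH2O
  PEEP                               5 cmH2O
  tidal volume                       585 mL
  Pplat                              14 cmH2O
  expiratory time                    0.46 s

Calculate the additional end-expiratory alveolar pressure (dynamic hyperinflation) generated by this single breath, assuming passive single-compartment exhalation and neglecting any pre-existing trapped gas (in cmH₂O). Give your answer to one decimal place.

Flow: 33 L/min ÷ 60 = 0.55 L/s.
R = (PIP − Pplat)/V̇ = (19 − 14) / 0.55 = 5.0/0.55 = 9.091 cmH2O·s/L.
C = Vt/(Pplat − PEEP) = 585.0 / (14 − 5) = 585.0/9.0 = 65.0 mL/cmH2O.
τ = R × C = 9.091 × 0.065 L/cmH2O = 0.5909 s.
Fraction remaining = e^(−Te/τ) = e^(−0.46/0.5909) = 0.4591; trapped volume = 585.0 × 0.4591 = 268.57 mL.
Additional alveolar pressure from trapping ≈ V_trapped / C = 268.57 / 65.0 = 4.132 cmH2O.

4.1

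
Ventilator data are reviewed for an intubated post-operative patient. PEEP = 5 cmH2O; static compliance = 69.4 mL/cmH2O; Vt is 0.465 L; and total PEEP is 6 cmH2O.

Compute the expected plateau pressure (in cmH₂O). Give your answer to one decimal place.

End-expiratory occlusion gives total PEEP = 6 cmH2O (intrinsic PEEP = 6 − 5 = 1). Use total PEEP for the elastic gradient.
Pplat = PEEPtotal + Vt / Cstat = 6 + 465 / 69.4 = 6 + 6.7 = 12.7 cmH2O.

12.7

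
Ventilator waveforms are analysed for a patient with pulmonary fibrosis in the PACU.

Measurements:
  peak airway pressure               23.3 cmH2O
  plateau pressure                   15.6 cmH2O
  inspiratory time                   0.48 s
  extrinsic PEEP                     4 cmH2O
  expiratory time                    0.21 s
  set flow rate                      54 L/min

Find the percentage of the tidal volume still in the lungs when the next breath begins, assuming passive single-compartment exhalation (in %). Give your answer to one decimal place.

Flow: 54 L/min ÷ 60 = 0.9 L/s.
Vt = flow × Ti = 0.9 L/s × 0.48 s × 1000 mL/L = 432.0 mL.
R = (PIP − Pplat)/V̇ = (23.3 − 15.6) / 0.9 = 7.7/0.9 = 8.556 cmH2O·s/L.
C = Vt/(Pplat − PEEP) = 432.0 / (15.6 − 4) = 432.0/11.6 = 37.241 mL/cmH2O.
τ = R × C = 8.556 × 0.03724 L/cmH2O = 0.3186 s.
Fraction remaining at end-expiration = e^(−Te/τ) = e^(−0.21/0.3186) = 0.5173 → 51.73%.

51.7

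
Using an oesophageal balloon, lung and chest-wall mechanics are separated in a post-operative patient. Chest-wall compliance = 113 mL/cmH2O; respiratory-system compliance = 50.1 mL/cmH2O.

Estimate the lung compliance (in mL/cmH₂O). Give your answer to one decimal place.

1/CL = 1/Crs − 1/Ccw.
1/CL = 1/50.1 − 1/113 = 0.01111.
CL = 90.009 mL/cmH2O.

90.0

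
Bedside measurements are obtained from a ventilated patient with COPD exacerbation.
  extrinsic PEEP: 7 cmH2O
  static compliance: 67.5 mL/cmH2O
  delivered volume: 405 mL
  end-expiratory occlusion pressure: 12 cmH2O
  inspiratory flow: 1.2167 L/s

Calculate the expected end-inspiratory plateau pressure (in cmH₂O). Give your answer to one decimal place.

End-expiratory occlusion gives total PEEP = 12 cmH2O (intrinsic PEEP = 12 − 7 = 5). Use total PEEP for the elastic gradient.
Pplat = PEEPtotal + Vt / Cstat = 12 + 405 / 67.5 = 12 + 6.0 = 18.0 cmH2O.

18.0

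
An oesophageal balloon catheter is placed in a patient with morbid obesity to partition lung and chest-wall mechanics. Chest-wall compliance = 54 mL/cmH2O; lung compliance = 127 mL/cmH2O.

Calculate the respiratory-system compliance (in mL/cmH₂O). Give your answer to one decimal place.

37.9

Lung and chest wall are elastances in series: 1/Crs = 1/CL + 1/Ccw.
1/Crs = 1/127 + 1/54 = 0.02639.
Crs = 37.893 mL/cmH2O.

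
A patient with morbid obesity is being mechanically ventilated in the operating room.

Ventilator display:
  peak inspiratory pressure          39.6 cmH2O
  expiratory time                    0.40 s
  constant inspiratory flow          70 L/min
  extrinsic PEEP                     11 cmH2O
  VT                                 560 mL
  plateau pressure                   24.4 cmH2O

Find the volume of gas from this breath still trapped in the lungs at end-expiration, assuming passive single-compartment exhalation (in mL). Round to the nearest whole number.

Flow: 70 L/min ÷ 60 = 1.1667 L/s.
R = (PIP − Pplat)/V̇ = (39.6 − 24.4) / 1.1667 = 15.2/1.1667 = 13.028 cmH2O·s/L.
C = Vt/(Pplat − PEEP) = 560.0 / (24.4 − 11) = 560.0/13.4 = 41.791 mL/cmH2O.
τ = R × C = 13.028 × 0.04179 L/cmH2O = 0.5444 s.
Fraction remaining = e^(−Te/τ) = e^(−0.40/0.5444) = 0.4796.
Trapped volume = 560.0 × 0.4796 = 268.58 mL.

269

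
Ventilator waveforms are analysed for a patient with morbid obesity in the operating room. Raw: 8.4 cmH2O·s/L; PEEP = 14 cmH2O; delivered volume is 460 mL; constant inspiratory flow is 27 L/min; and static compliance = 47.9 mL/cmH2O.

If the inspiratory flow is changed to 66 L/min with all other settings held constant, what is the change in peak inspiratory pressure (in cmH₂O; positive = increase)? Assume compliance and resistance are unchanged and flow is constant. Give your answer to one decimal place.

5.5

Flow: 27 L/min ÷ 60 = 0.45 L/s.
New flow: 66 L/min ÷ 60 = 1.1 L/s.
PIP = Vt/C + R·V̇ + PEEP (constant-flow equation of motion).
Only the resistive term changes: ΔPIP = R × ΔV̇ = 8.4 × (1.1 − 0.45) = 8.4 × 0.65 = 5.46 cmH2O.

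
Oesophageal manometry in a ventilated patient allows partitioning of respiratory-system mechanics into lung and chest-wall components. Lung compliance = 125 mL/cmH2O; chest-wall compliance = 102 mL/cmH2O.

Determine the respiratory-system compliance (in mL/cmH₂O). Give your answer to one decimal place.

Lung and chest wall are elastances in series: 1/Crs = 1/CL + 1/Ccw.
1/Crs = 1/125 + 1/102 = 0.0178.
Crs = 56.18 mL/cmH2O.

56.2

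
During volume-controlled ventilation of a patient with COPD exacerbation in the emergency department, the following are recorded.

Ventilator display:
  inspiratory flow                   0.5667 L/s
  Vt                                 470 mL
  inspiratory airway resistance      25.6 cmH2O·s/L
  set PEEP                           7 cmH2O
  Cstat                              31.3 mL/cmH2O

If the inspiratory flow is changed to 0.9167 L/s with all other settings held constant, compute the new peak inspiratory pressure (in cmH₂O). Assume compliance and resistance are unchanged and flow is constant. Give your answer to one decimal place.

45.5

PIP = Vt/C + R·V̇ + PEEP (constant-flow equation of motion).
Only the resistive term changes: ΔPIP = R × ΔV̇ = 25.6 × (0.9167 − 0.5667) = 25.6 × 0.35 = 8.96 cmH2O.
Original PIP = 470/31.3 + 25.6×0.5667 + 7 = 36.523 cmH2O; new PIP = 36.523 + (8.96) = 45.483 cmH2O.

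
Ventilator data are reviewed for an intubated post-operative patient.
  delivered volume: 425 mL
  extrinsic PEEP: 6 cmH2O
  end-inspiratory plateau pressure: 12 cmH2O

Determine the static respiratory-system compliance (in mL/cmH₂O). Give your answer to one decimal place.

70.8

Cstat = Vt / (Pplat − PEEP) = 425 / (12 − 6) = 425 / 6.0 = 70.833 mL/cmH2O.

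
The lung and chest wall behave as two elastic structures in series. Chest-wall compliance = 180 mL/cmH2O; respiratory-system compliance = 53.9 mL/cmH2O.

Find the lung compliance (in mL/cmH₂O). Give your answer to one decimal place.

1/CL = 1/Crs − 1/Ccw.
1/CL = 1/53.9 − 1/180 = 0.013.
CL = 76.923 mL/cmH2O.

76.9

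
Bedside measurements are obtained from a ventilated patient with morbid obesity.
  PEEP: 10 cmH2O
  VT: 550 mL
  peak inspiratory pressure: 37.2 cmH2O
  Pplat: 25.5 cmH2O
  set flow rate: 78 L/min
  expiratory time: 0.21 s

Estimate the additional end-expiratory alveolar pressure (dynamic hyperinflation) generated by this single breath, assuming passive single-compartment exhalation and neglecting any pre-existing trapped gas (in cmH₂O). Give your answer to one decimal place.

Flow: 78 L/min ÷ 60 = 1.3 L/s.
R = (PIP − Pplat)/V̇ = (37.2 − 25.5) / 1.3 = 11.7/1.3 = 9.0 cmH2O·s/L.
C = Vt/(Pplat − PEEP) = 550.0 / (25.5 − 10) = 550.0/15.5 = 35.484 mL/cmH2O.
τ = R × C = 9.0 × 0.03548 L/cmH2O = 0.3193 s.
Fraction remaining = e^(−Te/τ) = e^(−0.21/0.3193) = 0.518; trapped volume = 550.0 × 0.518 = 284.9 mL.
Additional alveolar pressure from trapping ≈ V_trapped / C = 284.9 / 35.484 = 8.029 cmH2O.

8.0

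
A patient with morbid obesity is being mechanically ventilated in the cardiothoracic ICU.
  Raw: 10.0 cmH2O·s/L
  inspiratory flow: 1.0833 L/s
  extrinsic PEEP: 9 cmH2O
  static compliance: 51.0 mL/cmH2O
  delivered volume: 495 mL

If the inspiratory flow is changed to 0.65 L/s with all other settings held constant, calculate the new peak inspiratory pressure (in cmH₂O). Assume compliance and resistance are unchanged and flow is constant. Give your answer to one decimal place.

PIP = Vt/C + R·V̇ + PEEP (constant-flow equation of motion).
Only the resistive term changes: ΔPIP = R × ΔV̇ = 10.0 × (0.65 − 1.0833) = 10.0 × -0.4333 = -4.333 cmH2O.
Original PIP = 495/51.0 + 10.0×1.0833 + 9 = 29.539 cmH2O; new PIP = 29.539 + (-4.333) = 25.206 cmH2O.

25.2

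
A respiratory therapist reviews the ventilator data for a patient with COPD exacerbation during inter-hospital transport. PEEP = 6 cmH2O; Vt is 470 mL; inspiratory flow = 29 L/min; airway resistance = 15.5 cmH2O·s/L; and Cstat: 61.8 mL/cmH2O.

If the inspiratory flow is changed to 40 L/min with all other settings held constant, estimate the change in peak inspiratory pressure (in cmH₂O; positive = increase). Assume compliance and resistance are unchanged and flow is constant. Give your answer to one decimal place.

2.8

Flow: 29 L/min ÷ 60 = 0.4833 L/s.
New flow: 40 L/min ÷ 60 = 0.6667 L/s.
PIP = Vt/C + R·V̇ + PEEP (constant-flow equation of motion).
Only the resistive term changes: ΔPIP = R × ΔV̇ = 15.5 × (0.6667 − 0.4833) = 15.5 × 0.1834 = 2.843 cmH2O.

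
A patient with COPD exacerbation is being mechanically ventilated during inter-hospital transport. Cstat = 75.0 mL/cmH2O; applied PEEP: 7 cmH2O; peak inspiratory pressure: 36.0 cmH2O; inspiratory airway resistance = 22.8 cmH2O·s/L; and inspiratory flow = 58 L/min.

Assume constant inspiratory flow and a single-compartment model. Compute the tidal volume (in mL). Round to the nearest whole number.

Flow: 58 L/min ÷ 60 = 0.9667 L/s.
Equation of motion (constant flow): PIP = Vt/C + R·V̇ + PEEP.
Vt/C = PIP − R·V̇ − PEEP = 36.0 − 22.041 − 7 = 6.959 cmH2O.
Vt = C × 6.959 = 75.0 × 6.959 = 521.93 mL.

522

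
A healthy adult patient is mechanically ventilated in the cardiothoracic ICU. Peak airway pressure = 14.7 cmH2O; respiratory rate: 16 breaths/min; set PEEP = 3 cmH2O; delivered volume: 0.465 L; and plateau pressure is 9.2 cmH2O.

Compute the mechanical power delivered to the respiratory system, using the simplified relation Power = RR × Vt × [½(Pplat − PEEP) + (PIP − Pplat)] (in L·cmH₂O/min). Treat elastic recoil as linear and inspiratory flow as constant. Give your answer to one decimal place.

64.0

Per-breath work = Vt × [½(Pplat−PEEP) + (PIP−Pplat)] = 0.465 × [0.5×6.2 + 5.5] = 0.465 × 8.6 = 3.999 L·cmH2O.
Power = 16 × 3.999 = 63.984 L·cmH2O/min.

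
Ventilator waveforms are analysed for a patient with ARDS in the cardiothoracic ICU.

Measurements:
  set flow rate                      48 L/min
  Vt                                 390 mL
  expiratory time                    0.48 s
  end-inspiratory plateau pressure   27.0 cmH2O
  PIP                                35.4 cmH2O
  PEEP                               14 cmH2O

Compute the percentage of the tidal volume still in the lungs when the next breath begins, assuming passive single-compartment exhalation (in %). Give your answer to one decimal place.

21.8

Flow: 48 L/min ÷ 60 = 0.8 L/s.
R = (PIP − Pplat)/V̇ = (35.4 − 27.0) / 0.8 = 8.4/0.8 = 10.5 cmH2O·s/L.
C = Vt/(Pplat − PEEP) = 390.0 / (27.0 − 14) = 390.0/13.0 = 30.0 mL/cmH2O.
τ = R × C = 10.5 × 0.03 L/cmH2O = 0.315 s.
Fraction remaining at end-expiration = e^(−Te/τ) = e^(−0.48/0.315) = 0.2179 → 21.79%.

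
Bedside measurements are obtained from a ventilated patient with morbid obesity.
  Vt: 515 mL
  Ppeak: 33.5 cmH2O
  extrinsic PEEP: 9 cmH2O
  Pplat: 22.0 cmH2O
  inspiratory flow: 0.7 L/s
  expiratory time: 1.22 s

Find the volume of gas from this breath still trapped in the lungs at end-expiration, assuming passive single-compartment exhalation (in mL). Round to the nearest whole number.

R = (PIP − Pplat)/V̇ = (33.5 − 22.0) / 0.7 = 11.5/0.7 = 16.429 cmH2O·s/L.
C = Vt/(Pplat − PEEP) = 515.0 / (22.0 − 9) = 515.0/13.0 = 39.615 mL/cmH2O.
τ = R × C = 16.429 × 0.03962 L/cmH2O = 0.6509 s.
Fraction remaining = e^(−Te/τ) = e^(−1.22/0.6509) = 0.1535.
Trapped volume = 515.0 × 0.1535 = 79.053 mL.

79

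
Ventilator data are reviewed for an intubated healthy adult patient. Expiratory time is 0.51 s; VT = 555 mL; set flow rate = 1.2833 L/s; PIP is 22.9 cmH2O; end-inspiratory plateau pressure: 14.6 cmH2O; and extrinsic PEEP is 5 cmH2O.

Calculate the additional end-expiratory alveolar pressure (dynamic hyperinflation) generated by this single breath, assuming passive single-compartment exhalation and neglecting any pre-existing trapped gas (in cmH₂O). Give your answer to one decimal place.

R = (PIP − Pplat)/V̇ = (22.9 − 14.6) / 1.2833 = 8.3/1.2833 = 6.468 cmH2O·s/L.
C = Vt/(Pplat − PEEP) = 555.0 / (14.6 − 5) = 555.0/9.6 = 57.813 mL/cmH2O.
τ = R × C = 6.468 × 0.05781 L/cmH2O = 0.3739 s.
Fraction remaining = e^(−Te/τ) = e^(−0.51/0.3739) = 0.2556; trapped volume = 555.0 × 0.2556 = 141.86 mL.
Additional alveolar pressure from trapping ≈ V_trapped / C = 141.86 / 57.813 = 2.454 cmH2O.

2.5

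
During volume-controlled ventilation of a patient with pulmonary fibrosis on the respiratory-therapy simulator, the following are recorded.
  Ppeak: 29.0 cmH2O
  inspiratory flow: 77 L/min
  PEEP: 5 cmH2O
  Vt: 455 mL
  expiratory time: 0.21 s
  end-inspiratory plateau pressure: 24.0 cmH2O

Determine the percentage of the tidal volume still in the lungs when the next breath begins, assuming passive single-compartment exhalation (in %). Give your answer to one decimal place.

10.5

Flow: 77 L/min ÷ 60 = 1.2833 L/s.
R = (PIP − Pplat)/V̇ = (29.0 − 24.0) / 1.2833 = 5.0/1.2833 = 3.896 cmH2O·s/L.
C = Vt/(Pplat − PEEP) = 455.0 / (24.0 − 5) = 455.0/19.0 = 23.947 mL/cmH2O.
τ = R × C = 3.896 × 0.02395 L/cmH2O = 0.09331 s.
Fraction remaining at end-expiration = e^(−Te/τ) = e^(−0.21/0.09331) = 0.1053 → 10.53%.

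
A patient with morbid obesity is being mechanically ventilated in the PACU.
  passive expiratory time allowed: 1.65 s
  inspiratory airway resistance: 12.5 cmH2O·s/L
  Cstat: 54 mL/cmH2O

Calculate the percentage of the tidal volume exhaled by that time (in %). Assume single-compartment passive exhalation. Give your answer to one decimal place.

91.3

τ = R × C = 12.5 × 54 mL/cmH2O = 12.5 × 0.054 L/cmH2O = 0.675 s.
Passive exhalation: V(t)/V₀ = e^(−t/τ) = e^(−1.65/0.675) = 0.08677.
Fraction exhaled = 1 − 0.08677 = 0.9132 → 91.32%.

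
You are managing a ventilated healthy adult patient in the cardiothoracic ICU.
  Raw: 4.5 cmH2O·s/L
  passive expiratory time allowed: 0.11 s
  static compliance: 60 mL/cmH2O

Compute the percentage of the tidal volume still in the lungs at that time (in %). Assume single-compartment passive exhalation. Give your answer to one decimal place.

τ = R × C = 4.5 × 60 mL/cmH2O = 4.5 × 0.060 L/cmH2O = 0.27 s.
Passive exhalation: V(t)/V₀ = e^(−t/τ) = e^(−0.11/0.27) = 0.6654.
Fraction remaining = 0.6654 → 66.54%.

66.5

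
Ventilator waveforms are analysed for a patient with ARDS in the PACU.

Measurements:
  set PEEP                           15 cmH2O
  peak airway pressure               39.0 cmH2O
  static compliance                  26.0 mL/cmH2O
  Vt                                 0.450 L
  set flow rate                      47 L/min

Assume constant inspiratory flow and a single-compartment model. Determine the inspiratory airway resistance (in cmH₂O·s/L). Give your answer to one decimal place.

8.5

Flow: 47 L/min ÷ 60 = 0.7833 L/s.
Equation of motion (constant flow): PIP = Vt/C + R·V̇ + PEEP.
R·V̇ = PIP − Vt/C − PEEP = 39.0 − 450/26.0 − 15 = 39.0 − 17.308 − 15 = 6.692 cmH2O.
R = 6.692 / 0.7833 = 8.543 cmH2O·s/L.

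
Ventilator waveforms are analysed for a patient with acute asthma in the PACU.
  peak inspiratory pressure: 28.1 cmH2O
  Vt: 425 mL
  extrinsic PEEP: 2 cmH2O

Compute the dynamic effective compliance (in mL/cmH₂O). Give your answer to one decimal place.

Dynamic compliance = Vt / (PIP − PEEP) = 425 / (28.1 − 2) = 425 / 26.1 = 16.284 mL/cmH2O.

16.3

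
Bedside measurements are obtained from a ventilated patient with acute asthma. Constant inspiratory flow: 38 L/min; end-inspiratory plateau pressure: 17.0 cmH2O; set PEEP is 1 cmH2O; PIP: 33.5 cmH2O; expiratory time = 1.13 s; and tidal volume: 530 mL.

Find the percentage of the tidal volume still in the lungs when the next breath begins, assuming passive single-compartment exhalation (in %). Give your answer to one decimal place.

27.0

Flow: 38 L/min ÷ 60 = 0.6333 L/s.
R = (PIP − Pplat)/V̇ = (33.5 − 17.0) / 0.6333 = 16.5/0.6333 = 26.054 cmH2O·s/L.
C = Vt/(Pplat − PEEP) = 530.0 / (17.0 − 1) = 530.0/16.0 = 33.125 mL/cmH2O.
τ = R × C = 26.054 × 0.03313 L/cmH2O = 0.8632 s.
Fraction remaining at end-expiration = e^(−Te/τ) = e^(−1.13/0.8632) = 0.2701 → 27.01%.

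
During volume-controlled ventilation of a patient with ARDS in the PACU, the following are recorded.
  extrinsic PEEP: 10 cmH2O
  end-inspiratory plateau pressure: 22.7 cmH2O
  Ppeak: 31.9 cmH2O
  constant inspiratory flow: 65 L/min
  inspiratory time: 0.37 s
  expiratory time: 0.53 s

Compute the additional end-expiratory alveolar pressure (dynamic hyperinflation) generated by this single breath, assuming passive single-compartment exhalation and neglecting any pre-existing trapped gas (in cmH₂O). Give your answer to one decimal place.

1.8

Flow: 65 L/min ÷ 60 = 1.0833 L/s.
Vt = flow × Ti = 1.0833 L/s × 0.37 s × 1000 mL/L = 400.82 mL.
R = (PIP − Pplat)/V̇ = (31.9 − 22.7) / 1.0833 = 9.2/1.0833 = 8.493 cmH2O·s/L.
C = Vt/(Pplat − PEEP) = 400.82 / (22.7 − 10) = 400.82/12.7 = 31.561 mL/cmH2O.
τ = R × C = 8.493 × 0.03156 L/cmH2O = 0.268 s.
Fraction remaining = e^(−Te/τ) = e^(−0.53/0.268) = 0.1384; trapped volume = 400.82 × 0.1384 = 55.473 mL.
Additional alveolar pressure from trapping ≈ V_trapped / C = 55.473 / 31.561 = 1.758 cmH2O.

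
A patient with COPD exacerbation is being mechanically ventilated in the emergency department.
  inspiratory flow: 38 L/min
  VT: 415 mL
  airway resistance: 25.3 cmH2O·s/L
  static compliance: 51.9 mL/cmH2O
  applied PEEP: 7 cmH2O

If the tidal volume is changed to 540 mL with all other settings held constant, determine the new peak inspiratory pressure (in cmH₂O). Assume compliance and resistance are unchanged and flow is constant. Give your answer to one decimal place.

33.4

Flow: 38 L/min ÷ 60 = 0.6333 L/s.
PIP = Vt/C + R·V̇ + PEEP (constant-flow equation of motion).
Only the elastic term changes: ΔPIP = ΔVt / C = (540 − 415) / 51.9 = 2.408 cmH2O.
Original PIP = 415/51.9 + 25.3×0.6333 + 7 = 31.019 cmH2O; new PIP = 31.019 + (2.408) = 33.427 cmH2O.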